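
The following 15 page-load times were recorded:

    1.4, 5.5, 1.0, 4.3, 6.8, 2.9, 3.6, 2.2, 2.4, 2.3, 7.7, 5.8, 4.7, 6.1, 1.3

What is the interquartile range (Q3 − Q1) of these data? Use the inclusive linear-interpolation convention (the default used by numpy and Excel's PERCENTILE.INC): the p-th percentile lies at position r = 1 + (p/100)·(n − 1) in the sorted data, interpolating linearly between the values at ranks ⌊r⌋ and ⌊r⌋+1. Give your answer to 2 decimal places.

Sorted: 1.0, 1.3, 1.4, 2.2, 2.3, 2.4, 2.9, 3.6, 4.3, 4.7, 5.5, 5.8, 6.1, 6.8, 7.7.
n = 15.
P25: r = 4.5; ranks 4–5 are 2.2, 2.3; interpolating gives 2.25.
P75: r = 11.5; ranks 11–12 are 5.5, 5.8; interpolating gives 5.65.
Difference: 5.65 − 2.25 = 3.4.

3.40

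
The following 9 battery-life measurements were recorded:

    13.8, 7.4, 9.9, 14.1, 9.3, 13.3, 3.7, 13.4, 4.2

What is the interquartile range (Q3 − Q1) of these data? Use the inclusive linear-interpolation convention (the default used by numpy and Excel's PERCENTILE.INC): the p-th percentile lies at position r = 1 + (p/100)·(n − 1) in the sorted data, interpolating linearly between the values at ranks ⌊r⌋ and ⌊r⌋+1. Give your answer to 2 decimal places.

6.00

Sorted: 3.7, 4.2, 7.4, 9.3, 9.9, 13.3, 13.4, 13.8, 14.1.
n = 9.
P25: r = 3 (integer) → 7.4.
P75: r = 7 (integer) → 13.4.
Difference: 13.4 − 7.4 = 6.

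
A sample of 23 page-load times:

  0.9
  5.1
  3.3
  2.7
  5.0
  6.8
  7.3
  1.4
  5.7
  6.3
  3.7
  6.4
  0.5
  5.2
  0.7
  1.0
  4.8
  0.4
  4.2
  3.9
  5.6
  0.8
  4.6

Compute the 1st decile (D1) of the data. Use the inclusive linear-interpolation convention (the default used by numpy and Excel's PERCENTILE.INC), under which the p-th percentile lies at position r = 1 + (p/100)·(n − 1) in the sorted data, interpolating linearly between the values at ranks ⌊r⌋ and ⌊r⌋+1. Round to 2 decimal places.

Sorted: 0.4, 0.5, 0.7, 0.8, 0.9, 1.0, 1.4, 2.7, 3.3, 3.7, 3.9, 4.2, 4.6, 4.8, 5.0, 5.1, 5.2, 5.6, 5.7, 6.3, 6.4, 6.8, 7.3.
n = 23.
r = 1 + (10/100)·(23 − 1) = 1 + 2.2 = 3.2.
Rank 3 is 0.7 and rank 4 is 0.8.
Interpolate: 0.7 + 0.2·(0.8 − 0.7) = 0.7 + 0.2·0.1 = 0.72.

0.72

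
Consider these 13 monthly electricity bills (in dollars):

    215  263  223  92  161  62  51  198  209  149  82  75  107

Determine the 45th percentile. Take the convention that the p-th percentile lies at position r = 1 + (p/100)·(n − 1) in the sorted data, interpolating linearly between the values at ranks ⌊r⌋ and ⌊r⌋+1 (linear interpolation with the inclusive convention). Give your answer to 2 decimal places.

Sorted: 51, 62, 75, 82, 92, 107, 149, 161, 198, 209, 215, 223, 263.
n = 13.
r = 1 + (45/100)·(13 − 1) = 1 + 5.4 = 6.4.
Rank 6 is 107 and rank 7 is 149.
Interpolate: 107 + 0.4·(149 − 107) = 107 + 0.4·42 = 123.8.

123.80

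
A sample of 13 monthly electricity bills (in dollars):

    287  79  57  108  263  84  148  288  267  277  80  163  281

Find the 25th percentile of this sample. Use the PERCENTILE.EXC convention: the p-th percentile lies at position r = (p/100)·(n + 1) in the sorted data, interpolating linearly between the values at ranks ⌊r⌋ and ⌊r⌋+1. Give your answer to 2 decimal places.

Sorted: 57, 79, 80, 84, 108, 148, 163, 263, 267, 277, 281, 287, 288.
n = 13.
r = (25/100)·(13 + 1) = 3.5.
Rank 3 is 80 and rank 4 is 84.
Interpolate: 80 + 0.5·(84 − 80) = 80 + 0.5·4 = 82.

82.00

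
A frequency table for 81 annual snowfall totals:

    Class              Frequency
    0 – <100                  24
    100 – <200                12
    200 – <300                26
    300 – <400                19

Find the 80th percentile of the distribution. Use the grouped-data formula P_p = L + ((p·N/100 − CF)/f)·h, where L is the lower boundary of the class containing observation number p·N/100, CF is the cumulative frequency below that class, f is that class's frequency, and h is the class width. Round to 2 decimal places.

N = 81; target position k = 80/100 · 81 = 64.8.
Cumulative frequencies: 24, 36, 62, 81.
Observation 64.8 falls in the class 300 – <400.
L = 300, CF = 62, f = 19, h = 100.
P80 = 300 + ((64.8 − 62)/19)·100 = 300 + 14.7368 = 314.737.

314.74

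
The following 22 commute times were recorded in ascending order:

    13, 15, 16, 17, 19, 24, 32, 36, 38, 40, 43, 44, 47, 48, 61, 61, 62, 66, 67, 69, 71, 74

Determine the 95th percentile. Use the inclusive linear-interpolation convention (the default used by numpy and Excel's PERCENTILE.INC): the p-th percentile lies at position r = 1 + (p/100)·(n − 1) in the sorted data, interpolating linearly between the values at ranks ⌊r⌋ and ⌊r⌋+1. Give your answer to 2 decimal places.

70.90

n = 22.
r = 1 + (95/100)·(22 − 1) = 1 + 19.95 = 20.95.
Rank 20 is 69 and rank 21 is 71.
Interpolate: 69 + 0.95·(71 − 69) = 69 + 0.95·2 = 70.9.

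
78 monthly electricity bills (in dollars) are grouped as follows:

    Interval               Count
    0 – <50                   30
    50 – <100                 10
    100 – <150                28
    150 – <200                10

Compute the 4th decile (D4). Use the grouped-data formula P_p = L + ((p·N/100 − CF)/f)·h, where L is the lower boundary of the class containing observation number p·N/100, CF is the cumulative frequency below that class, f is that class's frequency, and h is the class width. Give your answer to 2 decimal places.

56.00

N = 78; target position k = 40/100 · 78 = 31.2.
Cumulative frequencies: 30, 40, 68, 78.
Observation 31.2 falls in the class 50 – <100.
L = 50, CF = 30, f = 10, h = 50.
P40 = 50 + ((31.2 − 30)/10)·50 = 50 + 6 = 56.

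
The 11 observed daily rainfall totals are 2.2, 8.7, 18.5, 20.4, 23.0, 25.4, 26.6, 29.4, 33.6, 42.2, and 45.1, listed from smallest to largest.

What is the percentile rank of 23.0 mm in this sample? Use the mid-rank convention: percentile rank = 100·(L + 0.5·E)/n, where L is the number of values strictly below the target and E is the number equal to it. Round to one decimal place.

40.9

Count below 23.0: L = 4; count equal: E = 1; n = 11.
Percentile rank = 100·(4 + 0.5·1)/11 = 100·4.5/11 = 40.91.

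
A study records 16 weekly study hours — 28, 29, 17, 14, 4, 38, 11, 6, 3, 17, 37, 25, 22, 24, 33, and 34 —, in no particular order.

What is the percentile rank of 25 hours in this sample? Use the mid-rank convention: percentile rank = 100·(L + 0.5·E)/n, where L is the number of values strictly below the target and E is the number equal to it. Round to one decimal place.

59.4

Sorted: 3, 4, 6, 11, 14, 17, 17, 22, 24, 25, 28, 29, 33, 34, 37, 38.
Count below 25: L = 9; count equal: E = 1; n = 16.
Percentile rank = 100·(9 + 0.5·1)/16 = 100·9.5/16 = 59.38.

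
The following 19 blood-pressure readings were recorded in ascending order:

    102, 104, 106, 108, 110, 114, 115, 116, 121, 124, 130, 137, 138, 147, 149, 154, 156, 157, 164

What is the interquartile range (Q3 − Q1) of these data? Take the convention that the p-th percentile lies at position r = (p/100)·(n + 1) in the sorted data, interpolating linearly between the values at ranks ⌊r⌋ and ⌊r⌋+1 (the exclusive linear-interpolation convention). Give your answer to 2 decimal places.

n = 19.
P25: r = 5 (integer) → 110.
P75: r = 15 (integer) → 149.
Difference: 149 − 110 = 39.

39.00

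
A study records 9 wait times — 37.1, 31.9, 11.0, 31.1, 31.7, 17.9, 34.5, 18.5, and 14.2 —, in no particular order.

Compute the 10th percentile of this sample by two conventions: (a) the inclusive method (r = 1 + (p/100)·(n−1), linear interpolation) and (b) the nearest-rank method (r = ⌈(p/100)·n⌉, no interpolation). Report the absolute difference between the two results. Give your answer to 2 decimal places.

Sorted: 11.0, 14.2, 17.9, 18.5, 31.1, 31.7, 31.9, 34.5, 37.1.
n = 9.
(a) r = 1.8; between ranks 1 (11.0) and 2 (14.2): 13.56.
(b) the nearest-rank method: rank 1 → 11.
|13.56 − 11| = 2.56.

2.56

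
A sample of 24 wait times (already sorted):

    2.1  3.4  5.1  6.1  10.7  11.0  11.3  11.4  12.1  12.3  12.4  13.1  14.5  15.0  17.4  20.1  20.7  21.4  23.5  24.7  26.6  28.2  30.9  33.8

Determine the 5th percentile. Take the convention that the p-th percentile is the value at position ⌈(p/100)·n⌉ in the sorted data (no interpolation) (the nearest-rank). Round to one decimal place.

3.4

n = 24.
Position = ⌈5/100 · 24⌉ = ⌈1.2⌉ = 2.
The value at rank 2 is 3.4.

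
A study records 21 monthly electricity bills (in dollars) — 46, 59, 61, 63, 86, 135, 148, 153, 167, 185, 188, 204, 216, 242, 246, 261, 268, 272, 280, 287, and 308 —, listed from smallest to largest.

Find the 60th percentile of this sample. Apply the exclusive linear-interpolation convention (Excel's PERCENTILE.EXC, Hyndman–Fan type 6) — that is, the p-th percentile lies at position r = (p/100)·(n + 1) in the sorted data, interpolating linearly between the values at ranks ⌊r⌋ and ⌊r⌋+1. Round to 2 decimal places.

n = 21.
r = (60/100)·(21 + 1) = 13.2.
Rank 13 is 216 and rank 14 is 242.
Interpolate: 216 + 0.2·(242 − 216) = 216 + 0.2·26 = 221.2.

221.20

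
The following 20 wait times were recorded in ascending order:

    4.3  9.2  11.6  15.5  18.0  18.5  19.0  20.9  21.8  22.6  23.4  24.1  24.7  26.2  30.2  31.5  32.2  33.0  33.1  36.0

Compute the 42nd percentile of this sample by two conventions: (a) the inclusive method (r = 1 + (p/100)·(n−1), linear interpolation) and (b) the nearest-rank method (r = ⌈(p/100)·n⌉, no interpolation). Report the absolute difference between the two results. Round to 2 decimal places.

n = 20.
(a) r = 8.98; between ranks 8 (20.9) and 9 (21.8): 21.782.
(b) the nearest-rank method: rank 9 → 21.8.
|21.782 − 21.8| = 0.018.

0.02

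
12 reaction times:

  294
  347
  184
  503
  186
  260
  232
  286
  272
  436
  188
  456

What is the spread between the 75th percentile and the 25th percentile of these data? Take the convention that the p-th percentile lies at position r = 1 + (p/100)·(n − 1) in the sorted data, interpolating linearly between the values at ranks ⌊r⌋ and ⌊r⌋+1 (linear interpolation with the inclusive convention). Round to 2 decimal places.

148.25

Sorted: 184, 186, 188, 232, 260, 272, 286, 294, 347, 436, 456, 503.
n = 12.
P25: r = 3.75; ranks 3–4 are 188, 232; interpolating gives 221.
P75: r = 9.25; ranks 9–10 are 347, 436; interpolating gives 369.25.
Difference: 369.25 − 221 = 148.25.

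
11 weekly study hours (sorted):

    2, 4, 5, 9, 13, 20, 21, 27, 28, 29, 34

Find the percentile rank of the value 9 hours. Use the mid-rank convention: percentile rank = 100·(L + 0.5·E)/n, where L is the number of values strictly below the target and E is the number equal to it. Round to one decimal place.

31.8

Count below 9: L = 3; count equal: E = 1; n = 11.
Percentile rank = 100·(3 + 0.5·1)/11 = 100·3.5/11 = 31.82.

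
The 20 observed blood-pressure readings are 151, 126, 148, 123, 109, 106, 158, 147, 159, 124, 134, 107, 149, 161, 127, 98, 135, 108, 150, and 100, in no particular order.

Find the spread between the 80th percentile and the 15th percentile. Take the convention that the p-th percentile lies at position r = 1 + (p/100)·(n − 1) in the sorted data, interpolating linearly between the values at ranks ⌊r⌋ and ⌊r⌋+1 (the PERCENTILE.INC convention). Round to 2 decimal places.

Sorted: 98, 100, 106, 107, 108, 109, 123, 124, 126, 127, 134, 135, 147, 148, 149, 150, 151, 158, 159, 161.
n = 20.
P15: r = 3.85; ranks 3–4 are 106, 107; interpolating gives 106.85.
P80: r = 16.2; ranks 16–17 are 150, 151; interpolating gives 150.2.
Difference: 150.2 − 106.85 = 43.35.

43.35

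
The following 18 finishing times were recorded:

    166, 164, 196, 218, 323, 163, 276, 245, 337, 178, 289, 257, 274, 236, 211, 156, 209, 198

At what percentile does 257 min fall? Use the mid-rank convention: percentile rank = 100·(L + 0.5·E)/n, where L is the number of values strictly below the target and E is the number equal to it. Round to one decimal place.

Sorted: 156, 163, 164, 166, 178, 196, 198, 209, 211, 218, 236, 245, 257, 274, 276, 289, 323, 337.
Count below 257: L = 12; count equal: E = 1; n = 18.
Percentile rank = 100·(12 + 0.5·1)/18 = 100·12.5/18 = 69.44.

69.4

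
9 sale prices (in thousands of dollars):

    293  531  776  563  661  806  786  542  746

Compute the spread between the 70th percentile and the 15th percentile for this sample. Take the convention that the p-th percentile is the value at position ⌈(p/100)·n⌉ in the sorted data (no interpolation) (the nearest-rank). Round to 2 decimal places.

245.00

Sorted: 293, 531, 542, 563, 661, 746, 776, 786, 806.
n = 9.
P15: rank ⌈15/100·9⌉ = 2 → 531.
P70: rank ⌈70/100·9⌉ = 7 → 776.
Difference: 776 − 531 = 245.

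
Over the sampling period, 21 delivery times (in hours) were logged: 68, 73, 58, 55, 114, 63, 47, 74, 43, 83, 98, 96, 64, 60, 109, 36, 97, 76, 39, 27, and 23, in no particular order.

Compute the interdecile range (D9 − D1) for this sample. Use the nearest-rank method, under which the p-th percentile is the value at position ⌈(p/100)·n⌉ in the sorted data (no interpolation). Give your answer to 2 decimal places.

62.00

Sorted: 23, 27, 36, 39, 43, 47, 55, 58, 60, 63, 64, 68, 73, 74, 76, 83, 96, 97, 98, 109, 114.
n = 21.
P10: rank ⌈10/100·21⌉ = 3 → 36.
P90: rank ⌈90/100·21⌉ = 19 → 98.
Difference: 98 − 36 = 62.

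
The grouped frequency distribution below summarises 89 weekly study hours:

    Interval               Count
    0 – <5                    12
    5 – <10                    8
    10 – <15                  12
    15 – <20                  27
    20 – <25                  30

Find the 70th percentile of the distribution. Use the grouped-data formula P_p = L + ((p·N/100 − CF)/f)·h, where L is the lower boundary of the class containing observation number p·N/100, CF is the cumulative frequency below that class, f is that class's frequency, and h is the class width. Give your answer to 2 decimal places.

N = 89; target position k = 70/100 · 89 = 62.3.
Cumulative frequencies: 12, 20, 32, 59, 89.
Observation 62.3 falls in the class 20 – <25.
L = 20, CF = 59, f = 30, h = 5.
P70 = 20 + ((62.3 − 59)/30)·5 = 20 + 0.55 = 20.55.

20.55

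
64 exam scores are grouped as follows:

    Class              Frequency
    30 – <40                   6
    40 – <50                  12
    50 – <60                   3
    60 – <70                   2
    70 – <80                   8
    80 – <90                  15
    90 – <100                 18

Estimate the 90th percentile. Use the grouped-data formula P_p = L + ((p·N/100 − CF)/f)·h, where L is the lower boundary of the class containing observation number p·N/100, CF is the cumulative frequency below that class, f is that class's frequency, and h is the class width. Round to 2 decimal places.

N = 64; target position k = 90/100 · 64 = 57.6.
Cumulative frequencies: 6, 18, 21, 23, 31, 46, 64.
Observation 57.6 falls in the class 90 – <100.
L = 90, CF = 46, f = 18, h = 10.
P90 = 90 + ((57.6 − 46)/18)·10 = 90 + 6.44444 = 96.4444.

96.44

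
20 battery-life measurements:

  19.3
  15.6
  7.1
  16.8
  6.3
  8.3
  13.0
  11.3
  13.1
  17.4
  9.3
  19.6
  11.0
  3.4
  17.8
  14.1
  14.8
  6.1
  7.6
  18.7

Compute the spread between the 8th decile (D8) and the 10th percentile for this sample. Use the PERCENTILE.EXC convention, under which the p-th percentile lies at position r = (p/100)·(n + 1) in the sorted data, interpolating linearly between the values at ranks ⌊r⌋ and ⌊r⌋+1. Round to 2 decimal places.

Sorted: 3.4, 6.1, 6.3, 7.1, 7.6, 8.3, 9.3, 11.0, 11.3, 13.0, 13.1, 14.1, 14.8, 15.6, 16.8, 17.4, 17.8, 18.7, 19.3, 19.6.
n = 20.
P10: r = 2.1; ranks 2–3 are 6.1, 6.3; interpolating gives 6.12.
P80: r = 16.8; ranks 16–17 are 17.4, 17.8; interpolating gives 17.72.
Difference: 17.72 − 6.12 = 11.6.

11.60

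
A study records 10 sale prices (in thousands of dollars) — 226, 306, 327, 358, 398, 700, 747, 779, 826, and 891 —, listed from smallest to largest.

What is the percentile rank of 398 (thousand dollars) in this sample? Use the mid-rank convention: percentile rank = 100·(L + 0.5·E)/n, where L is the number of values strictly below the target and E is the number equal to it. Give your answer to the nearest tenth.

45.0

Count below 398: L = 4; count equal: E = 1; n = 10.
Percentile rank = 100·(4 + 0.5·1)/10 = 100·4.5/10 = 45.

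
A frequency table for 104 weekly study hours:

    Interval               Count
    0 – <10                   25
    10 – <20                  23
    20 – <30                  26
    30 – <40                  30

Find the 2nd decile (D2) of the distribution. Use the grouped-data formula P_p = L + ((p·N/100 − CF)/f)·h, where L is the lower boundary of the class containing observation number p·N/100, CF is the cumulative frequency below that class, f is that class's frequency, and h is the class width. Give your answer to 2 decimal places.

N = 104; target position k = 20/100 · 104 = 20.8.
Cumulative frequencies: 25, 48, 74, 104.
Observation 20.8 falls in the class 0 – <10.
L = 0, CF = 0, f = 25, h = 10.
P20 = 0 + ((20.8 − 0)/25)·10 = 0 + 8.32 = 8.32.

8.32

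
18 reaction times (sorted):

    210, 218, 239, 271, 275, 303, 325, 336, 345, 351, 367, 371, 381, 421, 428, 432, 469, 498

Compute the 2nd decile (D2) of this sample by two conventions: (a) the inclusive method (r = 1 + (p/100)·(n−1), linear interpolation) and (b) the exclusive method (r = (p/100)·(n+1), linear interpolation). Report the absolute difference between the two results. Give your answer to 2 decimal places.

n = 18.
(a) r = 4.4; between ranks 4 (271) and 5 (275): 272.6.
(b) r = 3.8; between ranks 3 (239) and 4 (271): 264.6.
|272.6 − 264.6| = 8.

8.00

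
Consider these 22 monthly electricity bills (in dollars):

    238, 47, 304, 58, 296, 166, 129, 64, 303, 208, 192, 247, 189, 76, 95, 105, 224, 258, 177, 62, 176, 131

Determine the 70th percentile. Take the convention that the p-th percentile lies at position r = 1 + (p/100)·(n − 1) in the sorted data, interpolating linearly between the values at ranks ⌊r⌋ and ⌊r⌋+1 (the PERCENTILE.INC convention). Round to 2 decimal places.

219.20

Sorted: 47, 58, 62, 64, 76, 95, 105, 129, 131, 166, 176, 177, 189, 192, 208, 224, 238, 247, 258, 296, 303, 304.
n = 22.
r = 1 + (70/100)·(22 − 1) = 1 + 14.7 = 15.7.
Rank 15 is 208 and rank 16 is 224.
Interpolate: 208 + 0.7·(224 − 208) = 208 + 0.7·16 = 219.2.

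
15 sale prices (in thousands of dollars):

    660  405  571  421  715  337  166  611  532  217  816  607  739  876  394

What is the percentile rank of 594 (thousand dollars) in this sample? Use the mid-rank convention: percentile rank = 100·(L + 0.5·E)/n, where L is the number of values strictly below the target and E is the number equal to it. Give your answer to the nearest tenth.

53.3

Sorted: 166, 217, 337, 394, 405, 421, 532, 571, 607, 611, 660, 715, 739, 816, 876.
Count below 594: L = 8; count equal: E = 0; n = 15.
Percentile rank = 100·(8 + 0.5·0)/15 = 100·8/15 = 53.33.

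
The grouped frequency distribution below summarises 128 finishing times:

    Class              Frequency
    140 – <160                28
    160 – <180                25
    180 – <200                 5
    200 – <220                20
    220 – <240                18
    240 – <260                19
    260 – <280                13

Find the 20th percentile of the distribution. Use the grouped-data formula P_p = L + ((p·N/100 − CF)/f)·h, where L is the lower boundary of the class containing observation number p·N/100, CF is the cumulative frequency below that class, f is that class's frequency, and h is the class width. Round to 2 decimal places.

158.29

N = 128; target position k = 20/100 · 128 = 25.6.
Cumulative frequencies: 28, 53, 58, 78, 96, 115, 128.
Observation 25.6 falls in the class 140 – <160.
L = 140, CF = 0, f = 28, h = 20.
P20 = 140 + ((25.6 − 0)/28)·20 = 140 + 18.2857 = 158.286.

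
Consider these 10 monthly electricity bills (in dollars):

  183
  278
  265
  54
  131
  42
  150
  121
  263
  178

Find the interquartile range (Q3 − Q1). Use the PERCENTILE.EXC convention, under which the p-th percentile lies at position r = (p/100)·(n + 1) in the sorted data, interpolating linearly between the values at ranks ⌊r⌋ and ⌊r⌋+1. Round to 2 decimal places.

Sorted: 42, 54, 121, 131, 150, 178, 183, 263, 265, 278.
n = 10.
P25: r = 2.75; ranks 2–3 are 54, 121; interpolating gives 104.25.
P75: r = 8.25; ranks 8–9 are 263, 265; interpolating gives 263.5.
Difference: 263.5 − 104.25 = 159.25.

159.25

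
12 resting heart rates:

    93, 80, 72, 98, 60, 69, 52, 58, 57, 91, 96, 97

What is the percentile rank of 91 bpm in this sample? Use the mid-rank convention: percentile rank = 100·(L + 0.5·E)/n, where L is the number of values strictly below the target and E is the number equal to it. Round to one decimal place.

Sorted: 52, 57, 58, 60, 69, 72, 80, 91, 93, 96, 97, 98.
Count below 91: L = 7; count equal: E = 1; n = 12.
Percentile rank = 100·(7 + 0.5·1)/12 = 100·7.5/12 = 62.5.

62.5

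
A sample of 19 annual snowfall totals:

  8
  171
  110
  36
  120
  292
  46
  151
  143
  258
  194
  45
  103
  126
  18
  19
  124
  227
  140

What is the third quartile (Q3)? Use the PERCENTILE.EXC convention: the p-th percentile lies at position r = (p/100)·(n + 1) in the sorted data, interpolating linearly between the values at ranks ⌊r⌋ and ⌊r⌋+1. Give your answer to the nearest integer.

171

Sorted: 8, 18, 19, 36, 45, 46, 103, 110, 120, 124, 126, 140, 143, 151, 171, 194, 227, 258, 292.
n = 19.
r = (75/100)·(19 + 1) = 15.
r is an integer, so P75 is the value at rank 15: 171.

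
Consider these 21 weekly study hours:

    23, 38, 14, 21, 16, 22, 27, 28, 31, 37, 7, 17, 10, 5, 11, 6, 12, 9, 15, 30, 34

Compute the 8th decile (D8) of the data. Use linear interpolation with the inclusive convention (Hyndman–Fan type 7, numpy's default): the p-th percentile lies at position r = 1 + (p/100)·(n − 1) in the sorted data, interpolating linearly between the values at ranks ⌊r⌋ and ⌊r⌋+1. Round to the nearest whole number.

Sorted: 5, 6, 7, 9, 10, 11, 12, 14, 15, 16, 17, 21, 22, 23, 27, 28, 30, 31, 34, 37, 38.
n = 21.
r = 1 + (80/100)·(21 − 1) = 1 + 16 = 17.
r is an integer, so P80 is the value at rank 17: 30.

30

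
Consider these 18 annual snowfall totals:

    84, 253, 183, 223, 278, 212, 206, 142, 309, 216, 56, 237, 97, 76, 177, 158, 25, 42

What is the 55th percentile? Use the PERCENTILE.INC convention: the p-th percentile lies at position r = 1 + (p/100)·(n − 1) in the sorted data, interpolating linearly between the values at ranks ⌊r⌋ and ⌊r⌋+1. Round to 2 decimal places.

191.05

Sorted: 25, 42, 56, 76, 84, 97, 142, 158, 177, 183, 206, 212, 216, 223, 237, 253, 278, 309.
n = 18.
r = 1 + (55/100)·(18 − 1) = 1 + 9.35 = 10.35.
Rank 10 is 183 and rank 11 is 206.
Interpolate: 183 + 0.35·(206 − 183) = 183 + 0.35·23 = 191.05.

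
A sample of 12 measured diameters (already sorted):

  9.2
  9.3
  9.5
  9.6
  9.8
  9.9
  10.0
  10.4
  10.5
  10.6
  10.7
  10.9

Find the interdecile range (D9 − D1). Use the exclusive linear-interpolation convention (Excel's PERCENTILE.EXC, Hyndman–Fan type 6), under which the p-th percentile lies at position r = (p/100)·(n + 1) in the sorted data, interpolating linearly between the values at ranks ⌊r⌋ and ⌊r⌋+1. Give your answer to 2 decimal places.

1.61

n = 12.
P10: r = 1.3; ranks 1–2 are 9.2, 9.3; interpolating gives 9.23.
P90: r = 11.7; ranks 11–12 are 10.7, 10.9; interpolating gives 10.84.
Difference: 10.84 − 9.23 = 1.61.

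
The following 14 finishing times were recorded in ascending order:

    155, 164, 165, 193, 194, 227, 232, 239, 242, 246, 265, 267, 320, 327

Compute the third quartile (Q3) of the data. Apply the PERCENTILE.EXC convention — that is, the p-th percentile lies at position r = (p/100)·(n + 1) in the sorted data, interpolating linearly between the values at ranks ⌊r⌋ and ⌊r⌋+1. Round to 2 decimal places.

n = 14.
r = (75/100)·(14 + 1) = 11.25.
Rank 11 is 265 and rank 12 is 267.
Interpolate: 265 + 0.25·(267 − 265) = 265 + 0.25·2 = 265.5.

265.50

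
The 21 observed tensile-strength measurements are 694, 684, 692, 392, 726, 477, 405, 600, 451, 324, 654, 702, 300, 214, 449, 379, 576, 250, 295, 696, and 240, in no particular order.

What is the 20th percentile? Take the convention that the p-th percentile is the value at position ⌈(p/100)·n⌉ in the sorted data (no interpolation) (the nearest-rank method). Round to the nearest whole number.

Sorted: 214, 240, 250, 295, 300, 324, 379, 392, 405, 449, 451, 477, 576, 600, 654, 684, 692, 694, 696, 702, 726.
n = 21.
Position = ⌈20/100 · 21⌉ = ⌈4.2⌉ = 5.
The value at rank 5 is 300.

300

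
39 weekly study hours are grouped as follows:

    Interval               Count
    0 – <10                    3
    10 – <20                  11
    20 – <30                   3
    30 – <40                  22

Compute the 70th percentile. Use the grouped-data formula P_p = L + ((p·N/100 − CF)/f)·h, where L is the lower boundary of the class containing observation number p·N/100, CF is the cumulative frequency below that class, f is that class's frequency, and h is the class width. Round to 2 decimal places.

N = 39; target position k = 70/100 · 39 = 27.3.
Cumulative frequencies: 3, 14, 17, 39.
Observation 27.3 falls in the class 30 – <40.
L = 30, CF = 17, f = 22, h = 10.
P70 = 30 + ((27.3 − 17)/22)·10 = 30 + 4.68182 = 34.6818.

34.68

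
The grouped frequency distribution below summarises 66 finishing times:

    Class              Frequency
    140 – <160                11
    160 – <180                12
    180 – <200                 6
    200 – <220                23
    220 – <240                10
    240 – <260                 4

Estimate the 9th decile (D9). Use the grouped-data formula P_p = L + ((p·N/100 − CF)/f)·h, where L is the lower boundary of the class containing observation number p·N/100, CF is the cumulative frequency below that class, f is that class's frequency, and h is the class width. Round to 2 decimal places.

234.80

N = 66; target position k = 90/100 · 66 = 59.4.
Cumulative frequencies: 11, 23, 29, 52, 62, 66.
Observation 59.4 falls in the class 220 – <240.
L = 220, CF = 52, f = 10, h = 20.
P90 = 220 + ((59.4 − 52)/10)·20 = 220 + 14.8 = 234.8.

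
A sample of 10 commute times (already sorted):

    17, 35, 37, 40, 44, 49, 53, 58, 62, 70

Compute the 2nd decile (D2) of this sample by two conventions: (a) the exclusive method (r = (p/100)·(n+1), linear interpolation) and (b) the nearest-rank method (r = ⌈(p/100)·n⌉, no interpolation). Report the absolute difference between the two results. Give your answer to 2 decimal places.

n = 10.
(a) r = 2.2; between ranks 2 (35) and 3 (37): 35.4.
(b) the nearest-rank method: rank 2 → 35.
|35.4 − 35| = 0.4.

0.40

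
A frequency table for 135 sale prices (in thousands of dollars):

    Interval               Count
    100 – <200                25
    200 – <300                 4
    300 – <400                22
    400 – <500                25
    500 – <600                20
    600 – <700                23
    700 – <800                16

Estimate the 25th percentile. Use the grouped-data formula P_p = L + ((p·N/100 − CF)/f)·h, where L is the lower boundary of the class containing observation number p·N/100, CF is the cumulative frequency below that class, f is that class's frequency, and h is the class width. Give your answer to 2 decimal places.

N = 135; target position k = 25/100 · 135 = 33.75.
Cumulative frequencies: 25, 29, 51, 76, 96, 119, 135.
Observation 33.75 falls in the class 300 – <400.
L = 300, CF = 29, f = 22, h = 100.
P25 = 300 + ((33.75 − 29)/22)·100 = 300 + 21.5909 = 321.591.

321.59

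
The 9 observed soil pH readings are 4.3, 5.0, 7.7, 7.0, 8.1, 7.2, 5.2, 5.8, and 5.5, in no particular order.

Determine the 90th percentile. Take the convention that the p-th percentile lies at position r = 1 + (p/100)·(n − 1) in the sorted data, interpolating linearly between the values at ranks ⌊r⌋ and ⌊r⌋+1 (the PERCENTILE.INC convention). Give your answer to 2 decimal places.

7.78

Sorted: 4.3, 5.0, 5.2, 5.5, 5.8, 7.0, 7.2, 7.7, 8.1.
n = 9.
r = 1 + (90/100)·(9 − 1) = 1 + 7.2 = 8.2.
Rank 8 is 7.7 and rank 9 is 8.1.
Interpolate: 7.7 + 0.2·(8.1 − 7.7) = 7.7 + 0.2·0.4 = 7.78.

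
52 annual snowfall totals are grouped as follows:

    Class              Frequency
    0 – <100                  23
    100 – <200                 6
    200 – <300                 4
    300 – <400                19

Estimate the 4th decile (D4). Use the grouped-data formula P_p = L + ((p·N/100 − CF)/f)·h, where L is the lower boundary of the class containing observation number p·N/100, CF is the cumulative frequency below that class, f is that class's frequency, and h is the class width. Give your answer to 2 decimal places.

N = 52; target position k = 40/100 · 52 = 20.8.
Cumulative frequencies: 23, 29, 33, 52.
Observation 20.8 falls in the class 0 – <100.
L = 0, CF = 0, f = 23, h = 100.
P40 = 0 + ((20.8 − 0)/23)·100 = 0 + 90.4348 = 90.4348.

90.43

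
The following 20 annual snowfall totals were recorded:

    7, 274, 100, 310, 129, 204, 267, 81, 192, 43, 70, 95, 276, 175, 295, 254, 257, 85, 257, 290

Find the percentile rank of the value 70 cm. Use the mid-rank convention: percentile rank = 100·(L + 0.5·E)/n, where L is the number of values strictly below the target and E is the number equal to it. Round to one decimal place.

12.5

Sorted: 7, 43, 70, 81, 85, 95, 100, 129, 175, 192, 204, 254, 257, 257, 267, 274, 276, 290, 295, 310.
Count below 70: L = 2; count equal: E = 1; n = 20.
Percentile rank = 100·(2 + 0.5·1)/20 = 100·2.5/20 = 12.5.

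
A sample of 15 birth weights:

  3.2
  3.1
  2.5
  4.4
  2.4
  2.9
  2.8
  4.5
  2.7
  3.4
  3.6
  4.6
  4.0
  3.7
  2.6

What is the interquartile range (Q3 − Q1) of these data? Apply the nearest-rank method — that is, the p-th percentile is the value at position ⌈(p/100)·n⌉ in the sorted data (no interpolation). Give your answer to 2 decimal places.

1.30

Sorted: 2.4, 2.5, 2.6, 2.7, 2.8, 2.9, 3.1, 3.2, 3.4, 3.6, 3.7, 4.0, 4.4, 4.5, 4.6.
n = 15.
P25: rank ⌈25/100·15⌉ = 4 → 2.7.
P75: rank ⌈75/100·15⌉ = 12 → 4.
Difference: 4 − 2.7 = 1.3.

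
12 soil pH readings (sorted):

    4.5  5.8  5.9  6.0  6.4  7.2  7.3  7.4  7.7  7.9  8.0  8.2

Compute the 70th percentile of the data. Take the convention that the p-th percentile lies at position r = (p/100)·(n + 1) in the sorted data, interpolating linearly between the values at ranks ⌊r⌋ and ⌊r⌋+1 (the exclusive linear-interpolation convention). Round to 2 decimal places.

7.72

n = 12.
r = (70/100)·(12 + 1) = 9.1.
Rank 9 is 7.7 and rank 10 is 7.9.
Interpolate: 7.7 + 0.1·(7.9 − 7.7) = 7.7 + 0.1·0.2 = 7.72.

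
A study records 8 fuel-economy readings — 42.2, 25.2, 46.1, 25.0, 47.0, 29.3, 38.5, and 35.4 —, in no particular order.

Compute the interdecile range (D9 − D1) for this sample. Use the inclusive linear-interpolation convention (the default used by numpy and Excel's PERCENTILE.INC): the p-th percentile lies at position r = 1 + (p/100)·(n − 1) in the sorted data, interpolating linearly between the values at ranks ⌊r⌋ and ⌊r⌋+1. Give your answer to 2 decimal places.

21.23

Sorted: 25.0, 25.2, 29.3, 35.4, 38.5, 42.2, 46.1, 47.0.
n = 8.
P10: r = 1.7; ranks 1–2 are 25.0, 25.2; interpolating gives 25.14.
P90: r = 7.3; ranks 7–8 are 46.1, 47.0; interpolating gives 46.37.
Difference: 46.37 − 25.14 = 21.23.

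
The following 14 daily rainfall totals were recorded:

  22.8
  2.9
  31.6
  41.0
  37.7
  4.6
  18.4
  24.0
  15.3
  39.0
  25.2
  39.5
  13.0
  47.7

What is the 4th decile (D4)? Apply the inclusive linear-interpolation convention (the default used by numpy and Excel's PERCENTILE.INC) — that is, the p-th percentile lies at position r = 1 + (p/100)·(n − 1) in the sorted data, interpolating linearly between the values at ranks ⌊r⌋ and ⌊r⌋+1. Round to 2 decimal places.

23.04

Sorted: 2.9, 4.6, 13.0, 15.3, 18.4, 22.8, 24.0, 25.2, 31.6, 37.7, 39.0, 39.5, 41.0, 47.7.
n = 14.
r = 1 + (40/100)·(14 − 1) = 1 + 5.2 = 6.2.
Rank 6 is 22.8 and rank 7 is 24.0.
Interpolate: 22.8 + 0.2·(24.0 − 22.8) = 22.8 + 0.2·1.2 = 23.04.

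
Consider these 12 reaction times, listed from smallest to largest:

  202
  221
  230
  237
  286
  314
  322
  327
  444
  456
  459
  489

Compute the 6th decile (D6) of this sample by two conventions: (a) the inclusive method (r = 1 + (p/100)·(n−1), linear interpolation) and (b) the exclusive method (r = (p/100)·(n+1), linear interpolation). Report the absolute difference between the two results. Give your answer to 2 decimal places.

n = 12.
(a) r = 7.6; between ranks 7 (322) and 8 (327): 325.
(b) r = 7.8; between ranks 7 (322) and 8 (327): 326.
|325 − 326| = 1.

1.00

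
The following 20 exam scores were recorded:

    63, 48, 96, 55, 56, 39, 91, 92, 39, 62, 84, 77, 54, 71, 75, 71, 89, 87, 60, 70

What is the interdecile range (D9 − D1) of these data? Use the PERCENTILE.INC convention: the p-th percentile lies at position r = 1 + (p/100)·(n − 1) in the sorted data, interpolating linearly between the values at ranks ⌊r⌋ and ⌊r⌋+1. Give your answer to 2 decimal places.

44.00

Sorted: 39, 39, 48, 54, 55, 56, 60, 62, 63, 70, 71, 71, 75, 77, 84, 87, 89, 91, 92, 96.
n = 20.
P10: r = 2.9; ranks 2–3 are 39, 48; interpolating gives 47.1.
P90: r = 18.1; ranks 18–19 are 91, 92; interpolating gives 91.1.
Difference: 91.1 − 47.1 = 44.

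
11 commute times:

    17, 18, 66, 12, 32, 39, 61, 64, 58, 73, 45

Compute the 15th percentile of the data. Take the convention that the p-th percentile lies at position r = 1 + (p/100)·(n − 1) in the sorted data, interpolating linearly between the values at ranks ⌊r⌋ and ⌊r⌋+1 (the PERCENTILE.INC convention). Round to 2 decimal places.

Sorted: 12, 17, 18, 32, 39, 45, 58, 61, 64, 66, 73.
n = 11.
r = 1 + (15/100)·(11 − 1) = 1 + 1.5 = 2.5.
Rank 2 is 17 and rank 3 is 18.
Interpolate: 17 + 0.5·(18 − 17) = 17 + 0.5·1 = 17.5.

17.50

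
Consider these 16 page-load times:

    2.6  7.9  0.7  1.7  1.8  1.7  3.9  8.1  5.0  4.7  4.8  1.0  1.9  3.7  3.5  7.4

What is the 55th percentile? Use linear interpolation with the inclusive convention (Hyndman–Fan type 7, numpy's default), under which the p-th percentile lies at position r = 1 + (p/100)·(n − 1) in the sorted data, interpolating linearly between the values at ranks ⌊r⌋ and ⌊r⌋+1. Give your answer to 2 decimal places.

Sorted: 0.7, 1.0, 1.7, 1.7, 1.8, 1.9, 2.6, 3.5, 3.7, 3.9, 4.7, 4.8, 5.0, 7.4, 7.9, 8.1.
n = 16.
r = 1 + (55/100)·(16 − 1) = 1 + 8.25 = 9.25.
Rank 9 is 3.7 and rank 10 is 3.9.
Interpolate: 3.7 + 0.25·(3.9 − 3.7) = 3.7 + 0.25·0.2 = 3.75.

3.75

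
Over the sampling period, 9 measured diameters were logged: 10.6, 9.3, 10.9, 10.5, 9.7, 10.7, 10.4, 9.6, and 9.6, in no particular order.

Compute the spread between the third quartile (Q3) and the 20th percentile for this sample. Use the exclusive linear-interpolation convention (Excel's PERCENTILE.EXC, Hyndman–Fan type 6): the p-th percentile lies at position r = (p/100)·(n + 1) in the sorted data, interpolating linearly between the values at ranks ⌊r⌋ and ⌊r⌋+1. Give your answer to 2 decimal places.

1.05

Sorted: 9.3, 9.6, 9.6, 9.7, 10.4, 10.5, 10.6, 10.7, 10.9.
n = 9.
P20: r = 2 (integer) → 9.6.
P75: r = 7.5; ranks 7–8 are 10.6, 10.7; interpolating gives 10.65.
Difference: 10.65 − 9.6 = 1.05.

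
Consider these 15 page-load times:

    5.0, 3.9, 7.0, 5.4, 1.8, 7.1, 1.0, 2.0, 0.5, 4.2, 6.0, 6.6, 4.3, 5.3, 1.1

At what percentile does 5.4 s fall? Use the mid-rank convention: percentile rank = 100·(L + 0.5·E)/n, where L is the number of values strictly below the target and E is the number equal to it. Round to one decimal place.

70.0

Sorted: 0.5, 1.0, 1.1, 1.8, 2.0, 3.9, 4.2, 4.3, 5.0, 5.3, 5.4, 6.0, 6.6, 7.0, 7.1.
Count below 5.4: L = 10; count equal: E = 1; n = 15.
Percentile rank = 100·(10 + 0.5·1)/15 = 100·10.5/15 = 70.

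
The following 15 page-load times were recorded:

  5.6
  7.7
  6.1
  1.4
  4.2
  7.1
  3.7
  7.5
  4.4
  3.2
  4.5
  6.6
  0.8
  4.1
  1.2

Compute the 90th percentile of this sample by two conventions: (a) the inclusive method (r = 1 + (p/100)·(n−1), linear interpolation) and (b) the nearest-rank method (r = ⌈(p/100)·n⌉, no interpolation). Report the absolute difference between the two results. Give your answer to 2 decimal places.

Sorted: 0.8, 1.2, 1.4, 3.2, 3.7, 4.1, 4.2, 4.4, 4.5, 5.6, 6.1, 6.6, 7.1, 7.5, 7.7.
n = 15.
(a) r = 13.6; between ranks 13 (7.1) and 14 (7.5): 7.34.
(b) the nearest-rank method: rank 14 → 7.5.
|7.34 − 7.5| = 0.16.

0.16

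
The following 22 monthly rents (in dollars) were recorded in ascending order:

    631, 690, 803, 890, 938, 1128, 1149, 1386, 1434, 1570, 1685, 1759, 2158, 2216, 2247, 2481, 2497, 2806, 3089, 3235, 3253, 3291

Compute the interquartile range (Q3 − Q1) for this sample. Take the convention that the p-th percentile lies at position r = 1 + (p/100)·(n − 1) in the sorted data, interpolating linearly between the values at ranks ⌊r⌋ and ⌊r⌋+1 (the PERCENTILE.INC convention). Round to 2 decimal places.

1359.75

n = 22.
P25: r = 6.25; ranks 6–7 are 1128, 1149; interpolating gives 1133.25.
P75: r = 16.75; ranks 16–17 are 2481, 2497; interpolating gives 2493.
Difference: 2493 − 1133.25 = 1359.75.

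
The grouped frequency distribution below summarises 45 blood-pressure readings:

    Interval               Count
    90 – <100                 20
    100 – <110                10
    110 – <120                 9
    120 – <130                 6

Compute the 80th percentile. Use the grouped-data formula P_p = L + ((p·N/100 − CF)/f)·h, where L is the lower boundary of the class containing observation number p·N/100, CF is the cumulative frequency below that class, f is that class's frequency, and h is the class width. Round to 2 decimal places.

116.67

N = 45; target position k = 80/100 · 45 = 36.
Cumulative frequencies: 20, 30, 39, 45.
Observation 36 falls in the class 110 – <120.
L = 110, CF = 30, f = 9, h = 10.
P80 = 110 + ((36 − 30)/9)·10 = 110 + 6.66667 = 116.667.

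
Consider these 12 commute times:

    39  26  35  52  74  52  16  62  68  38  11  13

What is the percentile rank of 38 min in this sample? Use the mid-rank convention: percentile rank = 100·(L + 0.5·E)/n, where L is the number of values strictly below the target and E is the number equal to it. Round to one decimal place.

45.8

Sorted: 11, 13, 16, 26, 35, 38, 39, 52, 52, 62, 68, 74.
Count below 38: L = 5; count equal: E = 1; n = 12.
Percentile rank = 100·(5 + 0.5·1)/12 = 100·5.5/12 = 45.83.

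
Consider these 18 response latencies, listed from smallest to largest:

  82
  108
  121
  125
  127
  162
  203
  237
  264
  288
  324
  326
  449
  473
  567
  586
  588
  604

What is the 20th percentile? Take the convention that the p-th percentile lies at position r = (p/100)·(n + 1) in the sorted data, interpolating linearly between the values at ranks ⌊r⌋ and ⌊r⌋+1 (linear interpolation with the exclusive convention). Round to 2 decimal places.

124.20

n = 18.
r = (20/100)·(18 + 1) = 3.8.
Rank 3 is 121 and rank 4 is 125.
Interpolate: 121 + 0.8·(125 − 121) = 121 + 0.8·4 = 124.2.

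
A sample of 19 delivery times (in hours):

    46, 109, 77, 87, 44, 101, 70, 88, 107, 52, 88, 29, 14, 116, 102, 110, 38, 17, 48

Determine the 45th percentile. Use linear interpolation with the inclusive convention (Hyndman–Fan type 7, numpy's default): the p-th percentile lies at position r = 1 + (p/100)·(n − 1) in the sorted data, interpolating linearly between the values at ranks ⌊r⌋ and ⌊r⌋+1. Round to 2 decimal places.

70.70

Sorted: 14, 17, 29, 38, 44, 46, 48, 52, 70, 77, 87, 88, 88, 101, 102, 107, 109, 110, 116.
n = 19.
r = 1 + (45/100)·(19 − 1) = 1 + 8.1 = 9.1.
Rank 9 is 70 and rank 10 is 77.
Interpolate: 70 + 0.1·(77 − 70) = 70 + 0.1·7 = 70.7.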